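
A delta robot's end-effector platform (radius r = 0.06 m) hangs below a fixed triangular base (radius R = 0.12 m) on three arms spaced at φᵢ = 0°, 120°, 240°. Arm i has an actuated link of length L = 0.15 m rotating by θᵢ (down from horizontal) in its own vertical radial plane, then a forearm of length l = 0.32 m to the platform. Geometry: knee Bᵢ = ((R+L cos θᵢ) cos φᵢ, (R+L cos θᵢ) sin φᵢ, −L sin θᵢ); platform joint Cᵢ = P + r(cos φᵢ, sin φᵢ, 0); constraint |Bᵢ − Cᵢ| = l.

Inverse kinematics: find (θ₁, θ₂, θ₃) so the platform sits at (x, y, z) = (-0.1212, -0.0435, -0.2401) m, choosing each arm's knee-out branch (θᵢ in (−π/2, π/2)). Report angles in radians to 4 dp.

θ₁ = 0.7852, θ₂ = 0.0870, θ₃ = -0.3493

φ1=0.0° → target in arm frame (-0.1212, -0.0435)
  A=0.1812, B=-0.2401, C=(l²−L²−A²−y'²−z²)/(2L)=-0.0416
  θ1 = atan2(B,A) + arccos(C/0.3008) = 0.7852
arm 2 (φ=120.0°): x'=0.0229, y'=0.1267
  A=0.0371, B=-0.2401, C=(l²−L²−A²−y'²−z²)/(2L)=0.0161
  √(A²+B²)=0.2429;  θ2 = -1.4176+1.5046 ≈ 0.0870
φ3=240.0° → target in arm frame (0.0983, -0.0832)
  A=-0.0383, B=-0.2401, C=(l²−L²−A²−y'²−z²)/(2L)=0.0462
  √(A²+B²)=0.2431;  θ3 = -1.7289+1.3796 ≈ -0.3493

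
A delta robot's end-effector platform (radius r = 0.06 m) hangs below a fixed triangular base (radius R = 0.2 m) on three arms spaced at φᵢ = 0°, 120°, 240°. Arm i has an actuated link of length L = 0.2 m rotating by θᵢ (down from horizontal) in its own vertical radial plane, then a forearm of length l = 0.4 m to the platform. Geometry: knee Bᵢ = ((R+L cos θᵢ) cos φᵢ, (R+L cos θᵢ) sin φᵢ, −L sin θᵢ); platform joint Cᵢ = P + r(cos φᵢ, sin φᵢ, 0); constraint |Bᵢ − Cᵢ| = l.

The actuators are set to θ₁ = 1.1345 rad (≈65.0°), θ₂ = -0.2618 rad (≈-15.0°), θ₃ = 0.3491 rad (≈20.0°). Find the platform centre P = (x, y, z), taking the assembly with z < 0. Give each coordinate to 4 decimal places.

arm 1 at φ=0.0°: (R−r)+L cos θ1 = 0.2245;  S1 = (0.2245, 0.0000, -0.1813)
arm 2 at φ=120.0°: (R−r)+L cos θ2 = 0.3332;  S2 = (-0.1666, 0.2885, 0.0518)
arm 3 at φ=240.0°: (R−r)+L cos θ3 = 0.3279;  S3 = (-0.1640, -0.2840, -0.0684)
|S₂|²−|S₁|² = 0.0304;  |S₃|²−|S₁|² = 0.0290
[-0.7822 0.5771 0.4661]·P = 0.0304;  [-0.7770 -0.5680 0.2257]·P = 0.0290
det = 0.8927;  x = -0.0381+0.4425z,  y = 0.0011+-0.2079z
sphere 1 gives Az²+Bz+C=0 with A=1.2390, B=0.1297, C=-0.0582;  B²−4AC=0.3052;  roots -0.2753, 0.1706;  negative root z = -0.2753
x = -0.1599, y = 0.0583

(-0.1599, 0.0583, -0.2753)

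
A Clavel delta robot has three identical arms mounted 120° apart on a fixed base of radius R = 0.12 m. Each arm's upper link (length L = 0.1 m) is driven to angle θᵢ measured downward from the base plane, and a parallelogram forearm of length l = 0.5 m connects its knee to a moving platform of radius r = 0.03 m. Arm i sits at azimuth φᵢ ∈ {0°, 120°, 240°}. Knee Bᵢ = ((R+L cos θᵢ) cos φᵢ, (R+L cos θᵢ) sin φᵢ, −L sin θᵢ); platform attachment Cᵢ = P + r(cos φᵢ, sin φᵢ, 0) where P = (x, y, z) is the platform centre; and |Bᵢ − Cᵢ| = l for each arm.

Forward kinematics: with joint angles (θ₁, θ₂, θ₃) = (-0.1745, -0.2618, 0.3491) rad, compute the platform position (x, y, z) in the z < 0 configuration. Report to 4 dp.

S1 = (0.1885·cos0.0°, 0.1885·sin0.0°, 0.0174) = (0.1885, 0.0000, 0.0174)
arm 2 at φ=120.0°: ρ2 = 0.1866;  S2 = (-0.0933, 0.1616, 0.0259)
φ3=240.0°: virtual centre (-0.0920, -0.1593, -0.0342), radius l
eliminate P² terms by subtracting sphere 1 from 2 and 3
linear system: -0.5636x+0.3232y = -0.0003−0.0170z; -0.5609x+-0.3186y = -0.0008−-0.1031z
Cramer: x(z) = 0.0010-0.0773z;  y(z) = 0.0007-0.1876z
into |P−S₁|² = l²: 1.0412z² + -0.0060z + -0.2146 = 0;  Δ = 0.8936;  z = -0.4511 or 0.4569 → z<0 root = -0.4511
x = 0.0359, y = 0.0853

(0.0359, 0.0853, -0.4511)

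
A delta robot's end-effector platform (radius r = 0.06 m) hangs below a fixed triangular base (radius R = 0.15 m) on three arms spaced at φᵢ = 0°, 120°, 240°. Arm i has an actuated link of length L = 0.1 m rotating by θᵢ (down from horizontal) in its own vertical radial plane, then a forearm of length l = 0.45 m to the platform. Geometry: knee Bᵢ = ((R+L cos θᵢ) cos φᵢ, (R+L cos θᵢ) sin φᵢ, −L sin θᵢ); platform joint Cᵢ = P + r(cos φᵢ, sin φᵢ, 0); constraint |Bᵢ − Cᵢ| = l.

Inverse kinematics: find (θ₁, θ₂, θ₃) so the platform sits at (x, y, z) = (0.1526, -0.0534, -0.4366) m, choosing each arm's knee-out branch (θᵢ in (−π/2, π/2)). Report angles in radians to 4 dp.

arm 1 (φ=0.0°): x'=0.1526, y'=-0.0534
  A=-0.0626, B=-0.4366, C=(l²−L²−A²−y'²−z²)/(2L)=-0.0244
  θ1 = atan2(B,A) + arccos(C/0.4411) = -0.0869
arm 2 (φ=120.0°): x'=-0.1225, y'=-0.1055
  A=0.2125, B=-0.4366, C=(l²−L²−A²−y'²−z²)/(2L)=-0.2721
  γ=atan2(-0.4366,0.2125)=-1.1177;  ψ=arccos(-0.5603)=2.1656;  θ2=γ+ψ≈1.0478
rotate P by −φ3: (-0.0301, 0.1589, -0.4366)
  A cos θ + B sin θ = C:  0.1201·cos θ + -0.4366·sin θ = -0.1888
  γ=atan2(-0.4366,0.1201)=-1.3025;  ψ=arccos(-0.4170)=2.0010;  θ3=γ+ψ≈0.6985

θ₁ = -0.0869, θ₂ = 1.0478, θ₃ = 0.6985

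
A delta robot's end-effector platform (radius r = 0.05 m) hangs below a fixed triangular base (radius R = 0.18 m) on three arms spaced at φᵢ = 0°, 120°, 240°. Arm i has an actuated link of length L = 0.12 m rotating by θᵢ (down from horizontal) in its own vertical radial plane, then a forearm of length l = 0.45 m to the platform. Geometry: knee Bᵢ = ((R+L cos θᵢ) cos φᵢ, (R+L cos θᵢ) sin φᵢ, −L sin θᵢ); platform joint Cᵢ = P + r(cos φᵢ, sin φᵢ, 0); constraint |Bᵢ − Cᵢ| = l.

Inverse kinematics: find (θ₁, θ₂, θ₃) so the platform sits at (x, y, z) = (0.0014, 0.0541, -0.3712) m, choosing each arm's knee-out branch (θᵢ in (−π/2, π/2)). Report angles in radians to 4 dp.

θ₁ = 0.0002, θ₂ = -0.2616, θ₃ = 0.2616

φ1=0.0° → target in arm frame (0.0014, 0.0541)
  A=0.1286, B=-0.3712, C=(l²−L²−A²−y'²−z²)/(2L)=0.1285
  γ=atan2(-0.3712,0.1286)=-1.2373;  ψ=arccos(0.3272)=1.2375;  θ1=γ+ψ≈0.0002
rotate P by −φ2: (0.0462, -0.0283, -0.3712)
  A cos θ + B sin θ = C:  0.0838·cos θ + -0.3712·sin θ = 0.1770
  √(A²+B²)=0.3806;  θ2 = -1.3486+1.0870 ≈ -0.2616
arm 3 (φ=240.0°): x'=-0.0476, y'=-0.0258
  e−x'=0.1776;  (l²−L²−(e−x')²−y'²−z²)/2L = 0.0755
  γ=atan2(-0.3712,0.1776)=-1.1246;  ψ=arccos(0.1835)=1.3863;  θ3=γ+ψ≈0.2616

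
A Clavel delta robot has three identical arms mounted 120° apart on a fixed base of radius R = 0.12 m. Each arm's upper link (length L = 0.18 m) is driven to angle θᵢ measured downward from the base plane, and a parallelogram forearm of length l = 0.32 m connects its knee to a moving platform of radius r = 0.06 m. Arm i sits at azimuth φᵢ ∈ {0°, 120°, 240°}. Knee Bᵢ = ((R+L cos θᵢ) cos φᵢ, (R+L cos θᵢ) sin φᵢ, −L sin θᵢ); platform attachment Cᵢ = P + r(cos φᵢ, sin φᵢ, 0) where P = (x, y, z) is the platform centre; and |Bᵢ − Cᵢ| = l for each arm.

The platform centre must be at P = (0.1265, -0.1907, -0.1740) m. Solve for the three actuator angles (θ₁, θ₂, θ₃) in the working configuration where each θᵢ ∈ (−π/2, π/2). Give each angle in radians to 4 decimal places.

θ₁ = -0.3492, θ₂ = 1.3962, θ₃ = -0.1739

arm 1 (φ=0.0°): x'=0.1265, y'=-0.1907
  A=-0.0665, B=-0.1740, C=(l²−L²−A²−y'²−z²)/(2L)=-0.0030
  θ1 = atan2(B,A) + arccos(C/0.1863) = -0.3492
arm 2 (φ=120.0°): x'=-0.2284, y'=-0.0142
  A=0.2884, B=-0.1740, C=(l²−L²−A²−y'²−z²)/(2L)=-0.1213
  γ=atan2(-0.1740,0.2884)=-0.5429;  ψ=arccos(-0.3600)=1.9391;  θ2=γ+ψ≈1.3962
arm 3 (φ=240.0°): x'=0.1019, y'=0.2049
  A cos θ + B sin θ = C:  -0.0419·cos θ + -0.1740·sin θ = -0.0112
  γ=atan2(-0.1740,-0.0419)=-1.8071;  ψ=arccos(-0.0623)=1.6332;  θ3=γ+ψ≈-0.1739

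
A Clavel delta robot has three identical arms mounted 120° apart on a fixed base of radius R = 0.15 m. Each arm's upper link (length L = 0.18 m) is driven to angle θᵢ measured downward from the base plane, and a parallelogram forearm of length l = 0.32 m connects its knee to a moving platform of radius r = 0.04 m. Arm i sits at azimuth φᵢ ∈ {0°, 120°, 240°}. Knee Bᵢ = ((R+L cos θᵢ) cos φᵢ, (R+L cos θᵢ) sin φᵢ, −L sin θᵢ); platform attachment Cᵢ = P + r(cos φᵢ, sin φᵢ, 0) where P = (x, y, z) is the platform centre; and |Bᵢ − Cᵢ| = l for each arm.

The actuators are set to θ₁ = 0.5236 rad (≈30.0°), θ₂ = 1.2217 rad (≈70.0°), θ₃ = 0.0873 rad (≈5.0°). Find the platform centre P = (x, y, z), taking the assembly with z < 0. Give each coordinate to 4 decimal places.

(0.0301, -0.1361, -0.2581)

arm 1 at φ=0.0°: ρ1 = 0.2659;  O1 = (0.2659, 0.0000, -0.0900)
arm 2 at φ=120.0°: ρ2 = 0.1716;  O2 = (-0.0858, 0.1486, -0.1691)
φ3=240.0°: virtual centre (-0.1447, -0.2506, -0.0157), radius l
subtract pairs → two planes through P
linear system: -0.7033x+0.2972y = -0.0207−-0.1583z; -0.8211x+-0.5011y = 0.0052−0.1486z
det = 0.5964;  x = 0.0149+-0.0589z,  y = -0.0346+0.3931z
quadratic in z: (1.1580)z²+(0.1824)z+(-0.0301)=0, √Δ=0.4155 → z ∈ {-0.2581, 0.1007}; z = -0.2581 (taking z<0)
x = 0.0301, y = -0.1361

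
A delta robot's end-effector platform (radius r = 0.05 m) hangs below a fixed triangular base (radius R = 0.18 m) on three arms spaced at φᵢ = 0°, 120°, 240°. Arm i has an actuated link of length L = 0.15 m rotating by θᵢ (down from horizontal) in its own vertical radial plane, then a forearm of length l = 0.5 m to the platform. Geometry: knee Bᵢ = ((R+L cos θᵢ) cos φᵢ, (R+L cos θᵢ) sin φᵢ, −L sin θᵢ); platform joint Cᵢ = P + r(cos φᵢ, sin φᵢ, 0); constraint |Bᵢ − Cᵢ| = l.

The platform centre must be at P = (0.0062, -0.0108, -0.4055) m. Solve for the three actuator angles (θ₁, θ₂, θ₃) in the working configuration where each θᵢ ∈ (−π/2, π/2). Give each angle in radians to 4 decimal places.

θ₁ = -0.0875, θ₂ = -0.0003, θ₃ = -0.0877

arm 1 (φ=0.0°): x'=0.0062, y'=-0.0108
  A=0.1238, B=-0.4055, C=(l²−L²−A²−y'²−z²)/(2L)=0.1588
  γ=atan2(-0.4055,0.1238)=-1.2745;  ψ=arccos(0.3744)=1.1870;  θ1=γ+ψ≈-0.0875
φ2=120.0° → target in arm frame (-0.0125, 0.0000)
  A cos θ + B sin θ = C:  0.1425·cos θ + -0.4055·sin θ = 0.1426
  γ=atan2(-0.4055,0.1425)=-1.2330;  ψ=arccos(0.3318)=1.2326;  θ2=γ+ψ≈-0.0003
arm 3 (φ=240.0°): x'=0.0063, y'=0.0108
  A=0.1237, B=-0.4055, C=(l²−L²−A²−y'²−z²)/(2L)=0.1588
  θ3 = atan2(B,A) + arccos(C/0.4240) = -0.0877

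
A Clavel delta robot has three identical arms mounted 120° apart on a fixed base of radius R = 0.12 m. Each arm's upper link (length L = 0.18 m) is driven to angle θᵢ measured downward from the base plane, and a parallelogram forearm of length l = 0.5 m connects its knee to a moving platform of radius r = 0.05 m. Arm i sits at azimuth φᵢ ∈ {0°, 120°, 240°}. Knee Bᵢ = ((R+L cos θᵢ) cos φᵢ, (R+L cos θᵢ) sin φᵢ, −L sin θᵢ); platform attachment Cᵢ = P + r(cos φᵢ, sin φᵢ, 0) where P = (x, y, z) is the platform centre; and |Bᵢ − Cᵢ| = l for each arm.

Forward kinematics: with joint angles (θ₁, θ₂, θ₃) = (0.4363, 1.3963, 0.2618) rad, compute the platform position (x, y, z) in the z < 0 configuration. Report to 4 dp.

(0.1197, -0.2719, -0.4801)

φ1=0.0°: virtual centre (0.2331, 0.0000, -0.0761), radius l
centre 2 = (0.1013·cos120.0°, 0.1013·sin120.0°, -0.1773) = (-0.0506, 0.0877, -0.1773)
arm 3 at φ=240.0°: e+L cos θ3 = 0.2439;  centre 3 = (-0.1219, -0.2112, -0.0466)
eliminate P² terms by subtracting sphere 1 from 2 and 3
linear system: -0.5675x+0.1754y = -0.0185−-0.2024z; -0.7101x+-0.4224y = 0.0015−0.0590z
det = 0.3643;  x = 0.0207+-0.2063z,  y = -0.0383+0.4865z
into |P−centre ₁|² = l²: 1.2792z² + 0.2025z + -0.1976 = 0;  Δ = 1.0521;  z = -0.4801 or 0.3218 → z<0 root = -0.4801
x = 0.1197, y = -0.2719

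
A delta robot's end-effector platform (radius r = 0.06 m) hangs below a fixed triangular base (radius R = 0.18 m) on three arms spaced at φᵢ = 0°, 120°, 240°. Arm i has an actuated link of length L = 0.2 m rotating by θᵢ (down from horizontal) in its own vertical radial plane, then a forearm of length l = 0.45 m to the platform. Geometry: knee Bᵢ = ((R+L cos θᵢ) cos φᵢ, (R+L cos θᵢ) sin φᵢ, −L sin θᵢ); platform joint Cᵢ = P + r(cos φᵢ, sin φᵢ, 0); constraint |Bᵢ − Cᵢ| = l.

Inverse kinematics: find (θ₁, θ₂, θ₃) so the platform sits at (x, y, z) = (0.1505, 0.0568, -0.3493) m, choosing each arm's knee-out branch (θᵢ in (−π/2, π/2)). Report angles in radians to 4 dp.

arm 1 (φ=0.0°): x'=0.1505, y'=0.0568
  A cos θ + B sin θ = C:  -0.0305·cos θ + -0.3493·sin θ = 0.0908
  θ1 = atan2(B,A) + arccos(C/0.3506) = -0.3491
arm 2 (φ=120.0°): x'=-0.0261, y'=-0.1587
  A cos θ + B sin θ = C:  0.1461·cos θ + -0.3493·sin θ = -0.0151
  θ2 = atan2(B,A) + arccos(C/0.3786) = 0.4360
arm 3 (φ=240.0°): x'=-0.1244, y'=0.1019
  A cos θ + B sin θ = C:  0.2444·cos θ + -0.3493·sin θ = -0.0741
  √(A²+B²)=0.4263;  θ3 = -0.9602+1.7456 ≈ 0.7854

θ₁ = -0.3491, θ₂ = 0.4360, θ₃ = 0.7854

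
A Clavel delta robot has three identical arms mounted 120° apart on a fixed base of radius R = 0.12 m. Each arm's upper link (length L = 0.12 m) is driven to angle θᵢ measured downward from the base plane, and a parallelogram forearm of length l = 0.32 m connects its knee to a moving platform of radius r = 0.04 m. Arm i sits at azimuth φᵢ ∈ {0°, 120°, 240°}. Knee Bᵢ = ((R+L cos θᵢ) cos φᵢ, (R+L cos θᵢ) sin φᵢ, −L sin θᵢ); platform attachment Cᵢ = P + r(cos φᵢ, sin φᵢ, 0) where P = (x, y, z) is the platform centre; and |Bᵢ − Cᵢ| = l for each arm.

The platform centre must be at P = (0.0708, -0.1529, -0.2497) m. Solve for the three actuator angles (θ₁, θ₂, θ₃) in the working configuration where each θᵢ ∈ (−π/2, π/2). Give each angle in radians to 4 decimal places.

φ1=0.0° → target in arm frame (0.0708, -0.1529)
  e−x'=0.0092;  (l²−L²−(e−x')²−y'²−z²)/2L = 0.0091
  θ1 = atan2(B,A) + arccos(C/0.2499) = 0.0004
rotate P by −φ2: (-0.1678, 0.0151, -0.2497)
  A=0.2478, B=-0.2497, C=(l²−L²−A²−y'²−z²)/(2L)=-0.1500
  √(A²+B²)=0.3518;  θ2 = -0.7892+2.0112 ≈ 1.2220
arm 3 (φ=240.0°): x'=0.0970, y'=0.1378
  A=-0.0170, B=-0.2497, C=(l²−L²−A²−y'²−z²)/(2L)=0.0266
  √(A²+B²)=0.2503;  θ3 = -1.6388+1.4644 ≈ -0.1745

θ₁ = 0.0004, θ₂ = 1.2220, θ₃ = -0.1745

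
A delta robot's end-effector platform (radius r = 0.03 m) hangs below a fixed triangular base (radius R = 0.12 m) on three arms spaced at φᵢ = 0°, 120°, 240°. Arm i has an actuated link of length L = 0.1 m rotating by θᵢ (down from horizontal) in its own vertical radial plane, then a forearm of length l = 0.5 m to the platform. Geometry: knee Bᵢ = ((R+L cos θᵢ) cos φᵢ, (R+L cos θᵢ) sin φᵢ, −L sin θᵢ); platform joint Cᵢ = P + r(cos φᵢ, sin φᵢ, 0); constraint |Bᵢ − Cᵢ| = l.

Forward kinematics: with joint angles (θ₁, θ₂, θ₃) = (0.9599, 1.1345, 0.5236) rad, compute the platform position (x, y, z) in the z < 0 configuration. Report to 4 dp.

φ1=0.0°: virtual centre (0.1474, 0.0000, -0.0819), radius l
φ2=120.0°: virtual centre (-0.0661, 0.1145, -0.0906), radius l
φ3=240.0°: virtual centre (-0.0883, -0.1529, -0.0500), radius l
eliminate P² terms by subtracting sphere 1 from 2 and 3
[-0.4270 0.2291 -0.0174]·P = -0.0027;  [-0.4713 -0.3059 0.0638]·P = 0.0053
det = 0.2386;  x = -0.0016+0.0389z,  y = -0.0148+0.1487z
quadratic in z: (1.0236)z²+(0.1478)z+(-0.2209)=0, √Δ=0.9624 → z ∈ {-0.5423, 0.3979}; z = -0.5423 (taking z<0)
x = -0.0227, y = -0.0954

(-0.0227, -0.0954, -0.5423)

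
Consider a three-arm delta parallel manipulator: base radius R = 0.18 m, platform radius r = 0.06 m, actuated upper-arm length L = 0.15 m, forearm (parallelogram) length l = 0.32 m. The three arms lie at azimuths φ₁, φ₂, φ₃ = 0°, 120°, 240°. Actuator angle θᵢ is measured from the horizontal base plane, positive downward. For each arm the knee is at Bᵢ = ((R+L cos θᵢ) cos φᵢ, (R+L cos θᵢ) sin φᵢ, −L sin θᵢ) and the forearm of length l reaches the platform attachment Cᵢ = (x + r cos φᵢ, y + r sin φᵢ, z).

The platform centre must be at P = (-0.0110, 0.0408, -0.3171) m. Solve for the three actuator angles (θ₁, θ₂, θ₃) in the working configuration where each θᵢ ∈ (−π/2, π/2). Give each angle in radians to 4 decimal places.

rotate P by −φ1: (-0.0110, 0.0408, -0.3171)
  e−x'=0.1310;  (l²−L²−(e−x')²−y'²−z²)/2L = -0.1316
  θ1 = atan2(B,A) + arccos(C/0.3431) = 0.7854
φ2=120.0° → target in arm frame (0.0408, -0.0109)
  e−x'=0.0792;  (l²−L²−(e−x')²−y'²−z²)/2L = -0.0901
  γ=atan2(-0.3171,0.0792)=-1.3261;  ψ=arccos(-0.2758)=1.8502;  θ2=γ+ψ≈0.5240
arm 3 (φ=240.0°): x'=-0.0298, y'=-0.0299
  A=0.1498, B=-0.3171, C=(l²−L²−A²−y'²−z²)/(2L)=-0.1467
  √(A²+B²)=0.3507;  θ3 = -1.1294+2.0022 ≈ 0.8729

θ₁ = 0.7854, θ₂ = 0.5240, θ₃ = 0.8729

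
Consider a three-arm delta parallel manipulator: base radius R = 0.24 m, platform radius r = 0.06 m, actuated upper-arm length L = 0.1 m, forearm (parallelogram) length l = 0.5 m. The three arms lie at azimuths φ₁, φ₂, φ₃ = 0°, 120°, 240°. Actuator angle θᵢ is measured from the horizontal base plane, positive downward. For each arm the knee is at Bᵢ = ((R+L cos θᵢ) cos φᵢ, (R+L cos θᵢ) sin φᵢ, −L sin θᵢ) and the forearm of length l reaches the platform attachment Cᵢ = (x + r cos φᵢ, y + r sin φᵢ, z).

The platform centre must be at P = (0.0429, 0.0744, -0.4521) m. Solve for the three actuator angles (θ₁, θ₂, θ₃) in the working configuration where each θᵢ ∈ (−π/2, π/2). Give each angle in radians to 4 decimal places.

φ1=0.0° → target in arm frame (0.0429, 0.0744)
  e−x'=0.1371;  (l²−L²−(e−x')²−y'²−z²)/2L = 0.0564
  √(A²+B²)=0.4724;  θ1 = -1.2764+1.4512 ≈ 0.1748
arm 2 (φ=120.0°): x'=0.0430, y'=-0.0744
  e−x'=0.1370;  (l²−L²−(e−x')²−y'²−z²)/2L = 0.0565
  θ2 = atan2(B,A) + arccos(C/0.4724) = 0.1743
arm 3 (φ=240.0°): x'=-0.0859, y'=0.0000
  A=0.2659, B=-0.4521, C=(l²−L²−A²−y'²−z²)/(2L)=-0.1754
  θ3 = atan2(B,A) + arccos(C/0.5245) = 0.8727

θ₁ = 0.1748, θ₂ = 0.1743, θ₃ = 0.8727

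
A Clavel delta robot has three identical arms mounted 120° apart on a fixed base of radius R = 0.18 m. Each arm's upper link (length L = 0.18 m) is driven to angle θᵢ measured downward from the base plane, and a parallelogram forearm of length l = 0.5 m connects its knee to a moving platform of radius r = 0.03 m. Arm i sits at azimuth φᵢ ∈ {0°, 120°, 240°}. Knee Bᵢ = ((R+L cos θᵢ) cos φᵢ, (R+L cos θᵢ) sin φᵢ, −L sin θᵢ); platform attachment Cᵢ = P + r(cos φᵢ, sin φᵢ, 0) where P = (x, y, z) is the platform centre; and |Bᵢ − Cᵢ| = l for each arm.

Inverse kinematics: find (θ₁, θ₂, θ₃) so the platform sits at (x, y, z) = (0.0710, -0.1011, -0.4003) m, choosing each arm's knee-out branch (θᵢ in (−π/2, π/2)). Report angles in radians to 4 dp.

φ1=0.0° → target in arm frame (0.0710, -0.1011)
  e−x'=0.0790;  (l²−L²−(e−x')²−y'²−z²)/2L = 0.1136
  θ1 = atan2(B,A) + arccos(C/0.4080) = -0.0873
φ2=120.0° → target in arm frame (-0.1231, -0.0109)
  A=0.2731, B=-0.4003, C=(l²−L²−A²−y'²−z²)/(2L)=-0.0481
  θ2 = atan2(B,A) + arccos(C/0.4846) = 0.6981
φ3=240.0° → target in arm frame (0.0521, 0.1120)
  A cos θ + B sin θ = C:  0.0979·cos θ + -0.4003·sin θ = 0.0978
  θ3 = atan2(B,A) + arccos(C/0.4121) = 0.0003

θ₁ = -0.0873, θ₂ = 0.6981, θ₃ = 0.0003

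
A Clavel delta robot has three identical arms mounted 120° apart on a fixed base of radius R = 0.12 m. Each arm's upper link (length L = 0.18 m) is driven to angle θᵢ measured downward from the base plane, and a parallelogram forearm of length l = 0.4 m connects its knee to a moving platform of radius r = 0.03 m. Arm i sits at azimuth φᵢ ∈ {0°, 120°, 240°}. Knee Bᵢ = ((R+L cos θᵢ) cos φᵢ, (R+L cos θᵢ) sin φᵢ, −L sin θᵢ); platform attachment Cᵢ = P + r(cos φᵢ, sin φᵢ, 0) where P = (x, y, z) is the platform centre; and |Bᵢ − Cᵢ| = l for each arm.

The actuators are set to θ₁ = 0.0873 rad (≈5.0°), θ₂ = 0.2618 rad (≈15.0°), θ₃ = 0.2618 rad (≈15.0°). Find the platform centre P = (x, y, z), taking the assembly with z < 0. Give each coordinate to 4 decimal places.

(0.0269, 0.0000, -0.3339)

centre 1 = (0.2693·cos0.0°, 0.2693·sin0.0°, -0.0157) = (0.2693, 0.0000, -0.0157)
arm 2 at φ=120.0°: (R−r)+L cos θ2 = 0.2639;  centre 2 = (-0.1319, 0.2285, -0.0466)
centre 3 = (0.2639·cos240.0°, 0.2639·sin240.0°, -0.0466) = (-0.1319, -0.2285, -0.0466)
eliminate P² terms by subtracting sphere 1 from 2 and 3
[-0.8025 0.4570 -0.0618]·P = -0.0010;  [-0.8025 -0.4570 -0.0618]·P = -0.0010
Cramer: x(z) = 0.0012-0.0770z;  y(z) = 0.0000+0.0000z
quadratic in z: (1.0059)z²+(0.0727)z+(-0.0879)=0, √Δ=0.5991 → z ∈ {-0.3339, 0.2616}; z = -0.3339 (taking z<0)
x = 0.0269, y = 0.0000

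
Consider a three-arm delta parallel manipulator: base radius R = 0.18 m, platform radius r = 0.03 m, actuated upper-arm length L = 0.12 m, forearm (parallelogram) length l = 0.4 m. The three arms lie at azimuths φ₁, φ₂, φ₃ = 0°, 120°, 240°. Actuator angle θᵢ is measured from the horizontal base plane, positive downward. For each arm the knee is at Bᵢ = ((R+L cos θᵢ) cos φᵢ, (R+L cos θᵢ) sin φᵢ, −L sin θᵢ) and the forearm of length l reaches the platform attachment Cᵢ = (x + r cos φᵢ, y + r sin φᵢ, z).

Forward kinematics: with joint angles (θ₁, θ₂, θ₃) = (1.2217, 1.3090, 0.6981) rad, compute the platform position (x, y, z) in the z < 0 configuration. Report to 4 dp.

φ1=0.0°: virtual centre (0.1910, 0.0000, -0.1128), radius l
S2 = (0.1811·cos120.0°, 0.1811·sin120.0°, -0.1159) = (-0.0905, 0.1568, -0.1159)
φ3=240.0°: virtual centre (-0.1210, -0.2095, -0.0771), radius l
|S₂|²−|S₁|² = -0.0030;  |S₃|²−|S₁|² = 0.0153
plane₁₂: -0.5631x+0.3136y+-0.0063z = -0.0030
Cramer: x(z) = -0.0082+0.0457z;  y(z) = -0.0242+0.1021z
into |P−S₁|² = l²: 1.0125z² + 0.2024z + -0.1070 = 0;  Δ = 0.4743;  z = -0.4400 or 0.2402 → z<0 root = -0.4400
x = -0.0283, y = -0.0692

(-0.0283, -0.0692, -0.4400)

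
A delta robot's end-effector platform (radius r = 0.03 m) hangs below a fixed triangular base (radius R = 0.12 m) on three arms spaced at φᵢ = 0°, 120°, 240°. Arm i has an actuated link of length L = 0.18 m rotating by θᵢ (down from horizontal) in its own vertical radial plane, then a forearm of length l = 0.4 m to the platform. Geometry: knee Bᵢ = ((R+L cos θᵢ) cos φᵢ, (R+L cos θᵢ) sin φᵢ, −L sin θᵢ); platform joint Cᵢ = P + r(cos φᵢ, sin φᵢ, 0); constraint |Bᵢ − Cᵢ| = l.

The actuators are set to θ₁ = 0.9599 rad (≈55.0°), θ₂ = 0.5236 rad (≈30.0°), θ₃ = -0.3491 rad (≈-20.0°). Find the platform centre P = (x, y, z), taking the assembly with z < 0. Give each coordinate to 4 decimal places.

O1 = (0.1932·cos0.0°, 0.1932·sin0.0°, -0.1474) = (0.1932, 0.0000, -0.1474)
arm 2 at φ=120.0°: e+L cos θ2 = 0.2459;  O2 = (-0.1229, 0.2129, -0.0900)
arm 3 at φ=240.0°: e+L cos θ3 = 0.2591;  O3 = (-0.1296, -0.2244, 0.0616)
subtract pairs → two planes through P
[-0.6324 0.4259 0.1149]·P = 0.0095;  [-0.6456 -0.4488 0.4180]·P = 0.0119
det = 0.5588;  x = -0.0166+0.4109z,  y = -0.0025+0.3403z
into |P−O₁|² = l²: 1.2846z² + 0.1207z + -0.0942 = 0;  Δ = 0.4986;  z = -0.3218 or 0.2278 → z<0 root = -0.3218
x = -0.1489, y = -0.1120

(-0.1489, -0.1120, -0.3218)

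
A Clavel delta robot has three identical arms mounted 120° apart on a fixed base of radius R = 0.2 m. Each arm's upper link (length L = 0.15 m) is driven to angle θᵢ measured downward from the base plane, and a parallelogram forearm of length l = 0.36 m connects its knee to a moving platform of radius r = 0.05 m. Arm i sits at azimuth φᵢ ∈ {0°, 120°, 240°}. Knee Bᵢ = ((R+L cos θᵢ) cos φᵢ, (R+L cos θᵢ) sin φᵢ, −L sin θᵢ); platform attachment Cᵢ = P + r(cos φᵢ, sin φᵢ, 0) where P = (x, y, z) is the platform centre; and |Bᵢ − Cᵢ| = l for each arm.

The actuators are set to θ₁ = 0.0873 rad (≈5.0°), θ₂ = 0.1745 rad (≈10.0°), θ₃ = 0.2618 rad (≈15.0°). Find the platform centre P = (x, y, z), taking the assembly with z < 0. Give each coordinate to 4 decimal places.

(0.0109, 0.0065, -0.2283)

φ1=0.0°: virtual centre (0.2994, 0.0000, -0.0131), radius l
φ2=120.0°: virtual centre (-0.1489, 0.2578, -0.0260), radius l
arm 3 at φ=240.0°: e+L cos θ3 = 0.2949;  S3 = (-0.1474, -0.2554, -0.0388)
|S₂|²−|S₁|² = -0.0005;  |S₃|²−|S₁|² = -0.0014
[-0.8966 0.5157 -0.0259]·P = -0.0005;  [-0.8937 -0.5108 -0.0515]·P = -0.0014
Cramer: x(z) = 0.0010-0.0433z;  y(z) = 0.0008-0.0250z
quadratic in z: (1.0025)z²+(0.0520)z+(-0.0404)=0, √Δ=0.4058 → z ∈ {-0.2283, 0.1765}; z = -0.2283 (taking z<0)
x = 0.0109, y = 0.0065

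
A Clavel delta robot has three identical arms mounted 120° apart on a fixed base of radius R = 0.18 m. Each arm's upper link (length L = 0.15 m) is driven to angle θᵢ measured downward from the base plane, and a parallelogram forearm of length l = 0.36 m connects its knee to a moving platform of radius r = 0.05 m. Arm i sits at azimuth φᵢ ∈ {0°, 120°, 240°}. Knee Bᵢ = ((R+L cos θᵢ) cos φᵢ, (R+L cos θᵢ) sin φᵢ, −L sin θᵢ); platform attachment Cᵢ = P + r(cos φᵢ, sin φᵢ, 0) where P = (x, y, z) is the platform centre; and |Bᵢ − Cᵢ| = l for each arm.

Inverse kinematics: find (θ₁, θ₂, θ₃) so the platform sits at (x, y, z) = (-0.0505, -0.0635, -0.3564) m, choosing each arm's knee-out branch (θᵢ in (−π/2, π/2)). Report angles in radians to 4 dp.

θ₁ = 0.9600, θ₂ = 0.8730, θ₃ = 0.3491

arm 1 (φ=0.0°): x'=-0.0505, y'=-0.0635
  e−x'=0.1805;  (l²−L²−(e−x')²−y'²−z²)/2L = -0.1884
  γ=atan2(-0.3564,0.1805)=-1.1020;  ψ=arccos(-0.4717)=2.0620;  θ1=γ+ψ≈0.9600
rotate P by −φ2: (-0.0297, 0.0755, -0.3564)
  A=0.1597, B=-0.3564, C=(l²−L²−A²−y'²−z²)/(2L)=-0.1705
  θ2 = atan2(B,A) + arccos(C/0.3906) = 0.8730
rotate P by −φ3: (0.0802, -0.0120, -0.3564)
  A=0.0498, B=-0.3564, C=(l²−L²−A²−y'²−z²)/(2L)=-0.0751
  θ3 = atan2(B,A) + arccos(C/0.3599) = 0.3491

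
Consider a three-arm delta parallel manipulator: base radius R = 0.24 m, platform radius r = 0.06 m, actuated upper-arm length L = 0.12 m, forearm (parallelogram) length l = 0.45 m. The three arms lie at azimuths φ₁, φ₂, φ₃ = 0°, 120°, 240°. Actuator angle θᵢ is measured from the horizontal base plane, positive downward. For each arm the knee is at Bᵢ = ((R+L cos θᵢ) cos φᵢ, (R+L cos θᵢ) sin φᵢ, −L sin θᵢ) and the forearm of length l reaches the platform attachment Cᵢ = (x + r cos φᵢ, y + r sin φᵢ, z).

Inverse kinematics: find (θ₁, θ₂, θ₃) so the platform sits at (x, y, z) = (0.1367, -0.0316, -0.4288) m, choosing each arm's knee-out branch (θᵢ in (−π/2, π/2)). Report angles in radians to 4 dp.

φ1=0.0° → target in arm frame (0.1367, -0.0316)
  A cos θ + B sin θ = C:  0.0433·cos θ + -0.4288·sin θ = 0.0057
  √(A²+B²)=0.4310;  θ1 = -1.4702+1.5577 ≈ 0.0875
arm 2 (φ=120.0°): x'=-0.0957, y'=-0.1026
  e−x'=0.2757;  (l²−L²−(e−x')²−y'²−z²)/2L = -0.3430
  √(A²+B²)=0.5098;  θ2 = -0.9994+2.3087 ≈ 1.3094
arm 3 (φ=240.0°): x'=-0.0410, y'=0.1342
  e−x'=0.2210;  (l²−L²−(e−x')²−y'²−z²)/2L = -0.2609
  θ3 = atan2(B,A) + arccos(C/0.4824) = 1.0472

θ₁ = 0.0875, θ₂ = 1.3094, θ₃ = 1.0472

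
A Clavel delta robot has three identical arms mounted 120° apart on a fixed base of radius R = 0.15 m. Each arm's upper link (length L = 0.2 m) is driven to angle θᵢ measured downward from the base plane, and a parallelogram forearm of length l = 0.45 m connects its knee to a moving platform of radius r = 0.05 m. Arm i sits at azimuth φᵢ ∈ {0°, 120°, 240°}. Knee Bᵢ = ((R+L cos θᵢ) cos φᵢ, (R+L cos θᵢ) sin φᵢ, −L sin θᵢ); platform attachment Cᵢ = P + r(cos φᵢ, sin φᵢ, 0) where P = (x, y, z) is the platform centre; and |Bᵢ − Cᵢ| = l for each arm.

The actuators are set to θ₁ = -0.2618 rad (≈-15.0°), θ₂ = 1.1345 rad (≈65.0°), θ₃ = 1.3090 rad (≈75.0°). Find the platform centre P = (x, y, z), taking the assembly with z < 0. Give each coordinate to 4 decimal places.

(0.2857, 0.0435, -0.3961)

φ1=0.0°: virtual centre (0.2932, 0.0000, 0.0518), radius l
φ2=120.0°: virtual centre (-0.0923, 0.1598, -0.1813), radius l
S3 = (0.1518·cos240.0°, 0.1518·sin240.0°, -0.1932) = (-0.0759, -0.1314, -0.1932)
|S₂|²−|S₁|² = -0.0217;  |S₃|²−|S₁|² = -0.0283
[-0.7709 0.3196 -0.4661]·P = -0.0217;  [-0.7381 -0.2629 -0.4899]·P = -0.0283
det = 0.4385;  x = 0.0336+-0.6364z,  y = 0.0131+-0.0767z
sphere 1 gives Az²+Bz+C=0 with A=1.4109, B=0.2248, C=-0.1323;  B²−4AC=0.7971;  roots -0.3961, 0.2367;  negative root z = -0.3961
x = 0.2857, y = 0.0435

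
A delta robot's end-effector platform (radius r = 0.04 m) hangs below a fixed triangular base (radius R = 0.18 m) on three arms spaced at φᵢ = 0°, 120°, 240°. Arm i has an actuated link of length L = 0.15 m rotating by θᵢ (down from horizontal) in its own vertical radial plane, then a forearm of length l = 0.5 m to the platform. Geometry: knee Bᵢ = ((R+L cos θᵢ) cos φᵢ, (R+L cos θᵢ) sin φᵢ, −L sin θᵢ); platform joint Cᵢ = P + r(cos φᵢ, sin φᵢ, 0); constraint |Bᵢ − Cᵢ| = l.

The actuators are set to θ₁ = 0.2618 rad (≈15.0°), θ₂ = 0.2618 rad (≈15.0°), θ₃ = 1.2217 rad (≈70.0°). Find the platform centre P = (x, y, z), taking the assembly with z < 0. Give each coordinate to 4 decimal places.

φ1=0.0°: virtual centre (0.2849, 0.0000, -0.0388), radius l
S2 = (0.2849·cos120.0°, 0.2849·sin120.0°, -0.0388) = (-0.1424, 0.2467, -0.0388)
arm 3 at φ=240.0°: ρ3 = 0.1913;  S3 = (-0.0957, -0.1657, -0.1410)
|S₂|²−|S₁|² = 0.0000;  |S₃|²−|S₁|² = -0.0262
[-0.8547 0.4934 0.0000]·P = 0.0000;  [-0.7611 -0.3314 -0.2043]·P = -0.0262
det = 0.6587;  x = 0.0196+-0.1530z,  y = 0.0340+-0.2650z
into |P−S₁|² = l²: 1.0936z² + 0.1408z + -0.1770 = 0;  Δ = 0.7940;  z = -0.4718 or 0.3430 → z<0 root = -0.4718
x = 0.0918, y = 0.1590

(0.0918, 0.1590, -0.4718)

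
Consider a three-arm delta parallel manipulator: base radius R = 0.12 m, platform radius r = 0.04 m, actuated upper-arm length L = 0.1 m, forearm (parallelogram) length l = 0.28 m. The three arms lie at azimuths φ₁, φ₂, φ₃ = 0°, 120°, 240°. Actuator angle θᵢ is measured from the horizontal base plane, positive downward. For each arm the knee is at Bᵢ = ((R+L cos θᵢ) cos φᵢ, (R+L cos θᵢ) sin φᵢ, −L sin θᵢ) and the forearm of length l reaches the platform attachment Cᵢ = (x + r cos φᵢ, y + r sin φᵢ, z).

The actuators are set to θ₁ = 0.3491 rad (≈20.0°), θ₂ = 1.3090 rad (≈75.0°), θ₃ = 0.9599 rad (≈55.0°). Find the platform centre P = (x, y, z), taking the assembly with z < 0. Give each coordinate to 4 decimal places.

(0.0901, -0.0395, -0.2984)

S1 = (0.1740·cos0.0°, 0.1740·sin0.0°, -0.0342) = (0.1740, 0.0000, -0.0342)
φ2=120.0°: virtual centre (-0.0529, 0.0917, -0.0966), radius l
arm 3 at φ=240.0°: e+L cos θ3 = 0.1374;  S3 = (-0.0687, -0.1190, -0.0819)
subtract pairs → two planes through P
plane₁₂: -0.4538x+0.1834y+-0.1248z = -0.0109
Cramer: x(z) = 0.0186-0.2396z;  y(z) = -0.0133+0.0876z
sphere 1 gives Az²+Bz+C=0 with A=1.0651, B=0.1405, C=-0.0529;  B²−4AC=0.2452;  roots -0.2984, 0.1665;  negative root z = -0.2984
x = 0.0901, y = -0.0395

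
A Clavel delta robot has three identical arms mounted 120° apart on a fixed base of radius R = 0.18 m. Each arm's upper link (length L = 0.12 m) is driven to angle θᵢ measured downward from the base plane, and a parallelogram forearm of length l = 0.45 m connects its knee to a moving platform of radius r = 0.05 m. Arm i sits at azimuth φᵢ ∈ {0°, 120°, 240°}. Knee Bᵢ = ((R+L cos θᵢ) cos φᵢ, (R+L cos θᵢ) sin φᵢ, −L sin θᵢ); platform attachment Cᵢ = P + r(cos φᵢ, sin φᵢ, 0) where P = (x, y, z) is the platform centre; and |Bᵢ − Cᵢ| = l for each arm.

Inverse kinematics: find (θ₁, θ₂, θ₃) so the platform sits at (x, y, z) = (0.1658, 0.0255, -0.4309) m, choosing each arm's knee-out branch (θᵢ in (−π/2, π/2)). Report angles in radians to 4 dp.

θ₁ = -0.0876, θ₂ = 0.9597, θ₃ = 1.1347

φ1=0.0° → target in arm frame (0.1658, 0.0255)
  e−x'=-0.0358;  (l²−L²−(e−x')²−y'²−z²)/2L = 0.0021
  θ1 = atan2(B,A) + arccos(C/0.4324) = -0.0876
φ2=120.0° → target in arm frame (-0.0608, -0.1563)
  A cos θ + B sin θ = C:  0.1908·cos θ + -0.4309·sin θ = -0.2434
  √(A²+B²)=0.4713;  θ2 = -1.1539+2.1137 ≈ 0.9597
φ3=240.0° → target in arm frame (-0.1050, 0.1308)
  A cos θ + B sin θ = C:  0.2350·cos θ + -0.4309·sin θ = -0.2913
  θ3 = atan2(B,A) + arccos(C/0.4908) = 1.1347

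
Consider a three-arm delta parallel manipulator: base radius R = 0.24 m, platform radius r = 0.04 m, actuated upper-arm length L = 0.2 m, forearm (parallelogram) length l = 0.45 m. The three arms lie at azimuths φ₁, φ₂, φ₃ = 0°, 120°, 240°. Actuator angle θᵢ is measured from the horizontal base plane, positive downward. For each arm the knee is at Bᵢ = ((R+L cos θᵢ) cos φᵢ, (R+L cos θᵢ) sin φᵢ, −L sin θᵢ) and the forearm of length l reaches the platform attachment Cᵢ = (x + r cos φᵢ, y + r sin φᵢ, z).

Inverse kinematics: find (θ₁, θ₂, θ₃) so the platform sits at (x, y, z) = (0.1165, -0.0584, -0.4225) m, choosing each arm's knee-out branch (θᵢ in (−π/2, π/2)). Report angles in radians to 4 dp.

arm 1 (φ=0.0°): x'=0.1165, y'=-0.0584
  A cos θ + B sin θ = C:  0.0835·cos θ + -0.4225·sin θ = -0.0660
  √(A²+B²)=0.4307;  θ1 = -1.3757+1.7246 ≈ 0.3489
rotate P by −φ2: (-0.1088, -0.0717, -0.4225)
  A cos θ + B sin θ = C:  0.3088·cos θ + -0.4225·sin θ = -0.2913
  √(A²+B²)=0.5233;  θ2 = -0.9396+2.1611 ≈ 1.2215
rotate P by −φ3: (-0.0077, 0.1301, -0.4225)
  e−x'=0.2077;  (l²−L²−(e−x')²−y'²−z²)/2L = -0.1901
  √(A²+B²)=0.4708;  θ3 = -1.1139+1.9866 ≈ 0.8726

θ₁ = 0.3489, θ₂ = 1.2215, θ₃ = 0.8726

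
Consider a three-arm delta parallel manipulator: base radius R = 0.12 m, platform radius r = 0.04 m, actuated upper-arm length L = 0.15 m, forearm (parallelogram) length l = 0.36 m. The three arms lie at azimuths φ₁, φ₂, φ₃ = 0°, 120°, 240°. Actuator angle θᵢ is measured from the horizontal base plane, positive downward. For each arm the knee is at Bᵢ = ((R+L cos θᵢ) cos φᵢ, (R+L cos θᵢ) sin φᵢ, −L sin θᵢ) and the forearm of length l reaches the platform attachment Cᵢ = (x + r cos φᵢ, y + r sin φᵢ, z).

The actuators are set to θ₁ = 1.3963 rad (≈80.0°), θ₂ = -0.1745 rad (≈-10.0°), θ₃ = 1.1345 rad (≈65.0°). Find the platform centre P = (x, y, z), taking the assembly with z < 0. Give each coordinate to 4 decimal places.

(-0.1554, 0.1671, -0.3303)

arm 1 at φ=0.0°: ρ1 = 0.1060;  O1 = (0.1060, 0.0000, -0.1477)
φ2=120.0°: virtual centre (-0.1139, 0.1972, 0.0260), radius l
arm 3 at φ=240.0°: ρ3 = 0.1434;  O3 = (-0.0717, -0.1242, -0.1359)
|O₂|²−|O₁|² = 0.0195;  |O₃|²−|O₁|² = 0.0060
plane₁₂: -0.4398x+0.3944y+0.3475z = 0.0195
Cramer: x(z) = -0.0288+0.3833z;  y(z) = 0.0172-0.4537z
into |P−O₁|² = l²: 1.3528z² + 0.1764z + -0.0893 = 0;  Δ = 0.5143;  z = -0.3303 or 0.1998 → z<0 root = -0.3303
x = -0.1554, y = 0.1671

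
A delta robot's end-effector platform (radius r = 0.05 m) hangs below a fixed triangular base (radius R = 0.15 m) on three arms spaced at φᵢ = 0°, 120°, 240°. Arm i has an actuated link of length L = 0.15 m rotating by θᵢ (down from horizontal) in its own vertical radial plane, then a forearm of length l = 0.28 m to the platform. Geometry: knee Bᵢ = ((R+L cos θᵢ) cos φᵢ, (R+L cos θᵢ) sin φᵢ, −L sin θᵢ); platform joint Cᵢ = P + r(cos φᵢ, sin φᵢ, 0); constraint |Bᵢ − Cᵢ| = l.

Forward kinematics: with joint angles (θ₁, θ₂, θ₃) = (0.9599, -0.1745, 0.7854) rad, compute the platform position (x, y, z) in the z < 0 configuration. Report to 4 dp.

(-0.0676, 0.0783, -0.2120)

φ1=0.0°: virtual centre (0.1860, 0.0000, -0.1229), radius l
centre 2 = (0.2477·cos120.0°, 0.2477·sin120.0°, 0.0260) = (-0.1239, 0.2145, 0.0260)
arm 3 at φ=240.0°: ρ3 = 0.2061;  centre 3 = (-0.1030, -0.1785, -0.1061)
|centre ₂|²−|centre ₁|² = 0.0123;  |centre ₃|²−|centre ₁|² = 0.0040
plane₁₂: -0.6198x+0.4291y+0.2978z = 0.0123
det = 0.4693;  x = -0.0130+0.2572z,  y = 0.0099+-0.3225z
into |P−centre ₁|² = l²: 1.1702z² + 0.1369z + -0.0236 = 0;  Δ = 0.1291;  z = -0.2120 or 0.0950 → z<0 root = -0.2120
x = -0.0676, y = 0.0783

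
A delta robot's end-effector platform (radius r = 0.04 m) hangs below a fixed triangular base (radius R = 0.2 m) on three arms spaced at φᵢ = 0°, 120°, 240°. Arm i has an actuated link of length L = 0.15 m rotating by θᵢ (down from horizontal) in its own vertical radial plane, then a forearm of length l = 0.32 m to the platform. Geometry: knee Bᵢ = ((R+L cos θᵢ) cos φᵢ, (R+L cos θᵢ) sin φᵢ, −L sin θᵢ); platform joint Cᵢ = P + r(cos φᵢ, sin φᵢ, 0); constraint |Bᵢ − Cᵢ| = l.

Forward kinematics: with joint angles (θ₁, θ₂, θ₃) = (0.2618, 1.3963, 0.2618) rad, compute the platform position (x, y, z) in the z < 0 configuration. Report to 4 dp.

S1 = (0.3049·cos0.0°, 0.3049·sin0.0°, -0.0388) = (0.3049, 0.0000, -0.0388)
arm 2 at φ=120.0°: e+L cos θ2 = 0.1860;  S2 = (-0.0930, 0.1611, -0.1477)
arm 3 at φ=240.0°: e+L cos θ3 = 0.3049;  S3 = (-0.1524, -0.2640, -0.0388)
eliminate P² terms by subtracting sphere 1 from 2 and 3
plane₁₂: -0.7958x+0.3222y+-0.2178z = -0.0380
det = 0.7150;  x = 0.0281+-0.1609z,  y = -0.0487+0.2786z
sphere 1 gives Az²+Bz+C=0 with A=1.1035, B=0.1396, C=-0.0219;  B²−4AC=0.1162;  roots -0.2177, 0.0912;  negative root z = -0.2177
x = 0.0631, y = -0.1093

(0.0631, -0.1093, -0.2177)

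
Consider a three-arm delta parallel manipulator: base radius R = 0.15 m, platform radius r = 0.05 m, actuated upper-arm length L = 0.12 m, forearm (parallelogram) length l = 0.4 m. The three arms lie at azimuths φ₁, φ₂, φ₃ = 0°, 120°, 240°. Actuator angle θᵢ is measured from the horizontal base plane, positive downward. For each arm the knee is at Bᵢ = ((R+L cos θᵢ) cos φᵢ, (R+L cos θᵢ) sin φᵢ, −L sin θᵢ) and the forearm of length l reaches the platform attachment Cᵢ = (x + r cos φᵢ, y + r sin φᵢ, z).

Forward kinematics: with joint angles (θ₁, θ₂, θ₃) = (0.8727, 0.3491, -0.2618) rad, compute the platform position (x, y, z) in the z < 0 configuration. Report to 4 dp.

(-0.1200, -0.0685, -0.3508)

φ1=0.0°: virtual centre (0.1771, 0.0000, -0.0919), radius l
O2 = (0.2128·cos120.0°, 0.2128·sin120.0°, -0.0410) = (-0.1064, 0.1843, -0.0410)
arm 3 at φ=240.0°: (R−r)+L cos θ3 = 0.2159;  O3 = (-0.1080, -0.1870, 0.0311)
|O₂|²−|O₁|² = 0.0071;  |O₃|²−|O₁|² = 0.0078
plane₁₂: -0.5670x+0.3685y+0.1018z = 0.0071
Cramer: x(z) = -0.0131+0.3049z;  y(z) = -0.0008+0.1929z
quadratic in z: (1.1302)z²+(0.0676)z+(-0.1154)=0, √Δ=0.7253 → z ∈ {-0.3508, 0.2910}; z = -0.3508 (taking z<0)
x = -0.1200, y = -0.0685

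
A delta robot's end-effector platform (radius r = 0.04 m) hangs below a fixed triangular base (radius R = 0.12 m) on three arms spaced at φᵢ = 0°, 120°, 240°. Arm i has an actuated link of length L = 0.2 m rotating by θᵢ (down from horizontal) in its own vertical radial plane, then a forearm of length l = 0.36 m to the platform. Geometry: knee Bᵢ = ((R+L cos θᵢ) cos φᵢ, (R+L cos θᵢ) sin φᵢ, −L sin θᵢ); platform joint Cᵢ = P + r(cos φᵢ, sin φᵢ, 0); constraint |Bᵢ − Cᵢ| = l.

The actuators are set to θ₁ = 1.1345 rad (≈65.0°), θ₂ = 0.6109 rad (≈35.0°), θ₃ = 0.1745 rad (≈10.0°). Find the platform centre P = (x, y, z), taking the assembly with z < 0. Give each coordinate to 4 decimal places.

centre 1 = (0.1645·cos0.0°, 0.1645·sin0.0°, -0.1813) = (0.1645, 0.0000, -0.1813)
centre 2 = (0.2438·cos120.0°, 0.2438·sin120.0°, -0.1147) = (-0.1219, 0.2112, -0.1147)
φ3=240.0°: virtual centre (-0.1385, -0.2399, -0.0347), radius l
subtract pairs → two planes through P
plane₁₂: -0.5729x+0.4223y+0.1331z = 0.0127
Cramer: x(z) = -0.0258+0.3535z;  y(z) = -0.0049+0.1644z
into |P−centre ₁|² = l²: 1.1520z² + 0.2264z + -0.0605 = 0;  Δ = 0.3300;  z = -0.3476 or 0.1511 → z<0 root = -0.3476
x = -0.1487, y = -0.0621

(-0.1487, -0.0621, -0.3476)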